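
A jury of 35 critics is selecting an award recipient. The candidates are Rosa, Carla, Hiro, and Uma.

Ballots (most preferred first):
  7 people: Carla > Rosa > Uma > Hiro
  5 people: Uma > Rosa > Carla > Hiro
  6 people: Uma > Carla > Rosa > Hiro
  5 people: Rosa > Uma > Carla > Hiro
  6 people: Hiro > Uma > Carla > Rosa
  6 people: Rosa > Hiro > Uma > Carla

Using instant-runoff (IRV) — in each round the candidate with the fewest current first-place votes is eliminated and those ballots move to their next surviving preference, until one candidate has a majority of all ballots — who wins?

Round 1: Rosa 11, Carla 7, Hiro 6, Uma 11. Hiro eliminated.
Round 2: Rosa 11, Carla 7, Uma 17. Carla eliminated.
Round 3: Rosa 18, Uma 17. Rosa has a majority (≥18).

Rosa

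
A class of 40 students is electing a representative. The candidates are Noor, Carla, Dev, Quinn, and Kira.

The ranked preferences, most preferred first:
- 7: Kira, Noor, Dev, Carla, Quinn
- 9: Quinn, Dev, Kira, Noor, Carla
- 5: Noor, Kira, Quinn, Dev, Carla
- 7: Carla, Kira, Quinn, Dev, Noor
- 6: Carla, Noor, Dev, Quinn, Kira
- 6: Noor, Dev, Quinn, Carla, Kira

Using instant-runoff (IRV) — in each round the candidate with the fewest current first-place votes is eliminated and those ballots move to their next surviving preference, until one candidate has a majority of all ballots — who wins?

Noor

Round 1: Noor 11, Carla 13, Dev 0, Quinn 9, Kira 7. Dev eliminated.
Round 2: Noor 11, Carla 13, Quinn 9, Kira 7. Kira eliminated.
Round 3: Noor 18, Carla 13, Quinn 9. Quinn eliminated.
Round 4: Noor 27, Carla 13. Noor has a majority (≥21).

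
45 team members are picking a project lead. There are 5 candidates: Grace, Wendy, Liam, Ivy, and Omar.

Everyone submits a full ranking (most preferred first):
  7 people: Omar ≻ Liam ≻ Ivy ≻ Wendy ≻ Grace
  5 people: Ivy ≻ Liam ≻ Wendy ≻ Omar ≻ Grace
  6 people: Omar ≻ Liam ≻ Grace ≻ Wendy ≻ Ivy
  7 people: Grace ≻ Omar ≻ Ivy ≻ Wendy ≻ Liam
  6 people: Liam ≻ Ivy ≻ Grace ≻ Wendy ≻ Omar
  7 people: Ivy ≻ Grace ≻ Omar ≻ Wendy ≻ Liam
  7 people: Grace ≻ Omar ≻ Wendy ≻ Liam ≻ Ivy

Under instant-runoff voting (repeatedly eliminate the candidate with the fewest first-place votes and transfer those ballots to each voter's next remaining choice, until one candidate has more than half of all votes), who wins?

Ivy

Round 1: Grace 14, Wendy 0, Liam 6, Ivy 12, Omar 13. Wendy eliminated.
Round 2: Grace 14, Liam 6, Ivy 12, Omar 13. Liam eliminated.
Round 3: Grace 14, Ivy 18, Omar 13. Omar eliminated.
Round 4: Grace 20, Ivy 25. Ivy has a majority (≥23).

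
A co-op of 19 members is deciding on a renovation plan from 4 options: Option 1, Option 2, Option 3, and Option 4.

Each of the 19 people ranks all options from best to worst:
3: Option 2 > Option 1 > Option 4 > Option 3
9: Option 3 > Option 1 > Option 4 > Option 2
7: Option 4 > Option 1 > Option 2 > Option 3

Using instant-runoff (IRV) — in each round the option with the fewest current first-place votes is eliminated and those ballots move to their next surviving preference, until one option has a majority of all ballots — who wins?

Option 4

Round 1: Option 1 0, Option 2 3, Option 3 9, Option 4 7. Option 1 eliminated.
Round 2: Option 2 3, Option 3 9, Option 4 7. Option 2 eliminated.
Round 3: Option 3 9, Option 4 10. Option 4 has a majority (≥10).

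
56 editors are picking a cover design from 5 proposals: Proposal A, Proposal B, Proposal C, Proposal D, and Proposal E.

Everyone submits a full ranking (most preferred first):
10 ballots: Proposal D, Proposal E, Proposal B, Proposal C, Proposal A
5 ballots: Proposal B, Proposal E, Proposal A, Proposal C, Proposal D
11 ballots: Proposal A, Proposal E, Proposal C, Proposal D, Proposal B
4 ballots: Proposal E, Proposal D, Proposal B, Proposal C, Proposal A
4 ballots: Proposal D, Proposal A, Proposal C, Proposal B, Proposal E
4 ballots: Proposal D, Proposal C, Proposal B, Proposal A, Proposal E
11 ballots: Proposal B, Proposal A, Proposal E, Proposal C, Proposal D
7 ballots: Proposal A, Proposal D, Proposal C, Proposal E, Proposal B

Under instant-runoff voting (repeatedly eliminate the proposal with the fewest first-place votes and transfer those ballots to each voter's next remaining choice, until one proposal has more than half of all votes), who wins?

Proposal A

Round 1: Proposal A 18, Proposal B 16, Proposal C 0, Proposal D 18, Proposal E 4. Proposal C eliminated.
Round 2: Proposal A 18, Proposal B 16, Proposal D 18, Proposal E 4. Proposal E eliminated.
Round 3: Proposal A 18, Proposal B 16, Proposal D 22. Proposal B eliminated.
Round 4: Proposal A 34, Proposal D 22. Proposal A has a majority (≥29).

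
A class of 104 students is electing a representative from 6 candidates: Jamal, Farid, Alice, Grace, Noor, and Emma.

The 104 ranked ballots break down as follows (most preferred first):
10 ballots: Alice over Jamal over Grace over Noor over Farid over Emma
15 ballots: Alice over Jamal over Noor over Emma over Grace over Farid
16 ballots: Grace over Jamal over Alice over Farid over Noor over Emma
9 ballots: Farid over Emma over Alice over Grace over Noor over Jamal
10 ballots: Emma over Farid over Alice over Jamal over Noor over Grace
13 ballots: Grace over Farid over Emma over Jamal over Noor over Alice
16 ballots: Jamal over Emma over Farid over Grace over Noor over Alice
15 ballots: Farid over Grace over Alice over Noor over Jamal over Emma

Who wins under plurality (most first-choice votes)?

First-place votes: Jamal 16, Farid 24, Alice 25, Grace 29, Noor 0, Emma 10.

Grace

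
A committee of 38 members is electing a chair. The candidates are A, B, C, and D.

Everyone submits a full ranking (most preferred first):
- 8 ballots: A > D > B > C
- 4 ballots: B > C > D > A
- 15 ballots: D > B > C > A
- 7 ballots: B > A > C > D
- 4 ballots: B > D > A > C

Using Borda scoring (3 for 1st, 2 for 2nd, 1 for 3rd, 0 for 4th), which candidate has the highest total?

B

A: 8×3 + 4×0 + 15×0 + 7×2 + 4×1 = 42
B: 8×1 + 4×3 + 15×2 + 7×3 + 4×3 = 83
C: 8×0 + 4×2 + 15×1 + 7×1 + 4×0 = 30
D: 8×2 + 4×1 + 15×3 + 7×0 + 4×2 = 73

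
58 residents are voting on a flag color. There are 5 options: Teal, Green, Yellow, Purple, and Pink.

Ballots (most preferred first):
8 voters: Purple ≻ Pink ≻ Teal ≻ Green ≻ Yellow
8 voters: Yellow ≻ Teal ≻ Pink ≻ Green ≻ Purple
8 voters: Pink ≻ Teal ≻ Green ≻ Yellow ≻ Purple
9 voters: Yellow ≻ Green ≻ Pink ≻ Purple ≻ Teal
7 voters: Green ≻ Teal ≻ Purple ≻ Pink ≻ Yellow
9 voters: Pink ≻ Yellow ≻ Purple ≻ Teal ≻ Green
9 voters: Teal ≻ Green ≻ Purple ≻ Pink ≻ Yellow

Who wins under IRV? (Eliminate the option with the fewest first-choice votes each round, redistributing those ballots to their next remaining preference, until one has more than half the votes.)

Pink

Round 1: Teal 9, Green 7, Yellow 17, Purple 8, Pink 17. Green eliminated.
Round 2: Teal 16, Yellow 17, Purple 8, Pink 17. Purple eliminated.
Round 3: Teal 16, Yellow 17, Pink 25. Teal eliminated.
Round 4: Yellow 17, Pink 41. Pink has a majority (≥30).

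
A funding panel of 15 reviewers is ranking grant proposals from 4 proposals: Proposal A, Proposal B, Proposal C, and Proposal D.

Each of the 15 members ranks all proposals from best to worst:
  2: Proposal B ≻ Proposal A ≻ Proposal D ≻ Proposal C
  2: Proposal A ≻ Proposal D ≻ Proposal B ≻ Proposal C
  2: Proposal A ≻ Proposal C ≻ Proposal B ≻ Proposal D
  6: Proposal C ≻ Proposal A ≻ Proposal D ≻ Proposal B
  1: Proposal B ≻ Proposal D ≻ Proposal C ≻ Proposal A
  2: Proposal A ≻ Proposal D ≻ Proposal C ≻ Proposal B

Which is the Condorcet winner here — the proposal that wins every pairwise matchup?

Proposal A vs Proposal B: 12–3
Proposal A vs Proposal C: 8–7
Proposal A vs Proposal D: 14–1
Proposal A beats every other proposal.

Proposal A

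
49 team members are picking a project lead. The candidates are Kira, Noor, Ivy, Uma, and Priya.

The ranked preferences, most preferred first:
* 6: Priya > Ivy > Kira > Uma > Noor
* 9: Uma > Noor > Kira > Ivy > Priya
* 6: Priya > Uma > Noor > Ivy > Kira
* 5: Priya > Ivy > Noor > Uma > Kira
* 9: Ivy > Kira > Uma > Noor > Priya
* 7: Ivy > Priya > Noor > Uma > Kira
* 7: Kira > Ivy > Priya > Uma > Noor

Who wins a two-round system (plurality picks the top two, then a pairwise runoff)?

Ivy

Round 1 first-place votes: Kira 7, Noor 0, Ivy 16, Uma 9, Priya 17. Priya and Ivy advance.
Runoff: Priya is ranked above Ivy on 17 ballots, Ivy above Priya on 32.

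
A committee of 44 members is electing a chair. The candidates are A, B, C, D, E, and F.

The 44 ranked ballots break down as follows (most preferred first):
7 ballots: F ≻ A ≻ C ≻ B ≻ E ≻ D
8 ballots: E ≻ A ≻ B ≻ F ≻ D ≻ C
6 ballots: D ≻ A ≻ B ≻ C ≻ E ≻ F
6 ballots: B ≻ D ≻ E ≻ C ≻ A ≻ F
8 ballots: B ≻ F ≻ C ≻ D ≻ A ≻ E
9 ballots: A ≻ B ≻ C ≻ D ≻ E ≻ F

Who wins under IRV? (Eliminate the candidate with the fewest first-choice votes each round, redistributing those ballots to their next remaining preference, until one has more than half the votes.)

A

Round 1: A 9, B 14, C 0, D 6, E 8, F 7. C eliminated.
Round 2: A 9, B 14, D 6, E 8, F 7. D eliminated.
Round 3: A 15, B 14, E 8, F 7. F eliminated.
Round 4: A 22, B 14, E 8. E eliminated.
Round 5: A 30, B 14. A has a majority (≥23).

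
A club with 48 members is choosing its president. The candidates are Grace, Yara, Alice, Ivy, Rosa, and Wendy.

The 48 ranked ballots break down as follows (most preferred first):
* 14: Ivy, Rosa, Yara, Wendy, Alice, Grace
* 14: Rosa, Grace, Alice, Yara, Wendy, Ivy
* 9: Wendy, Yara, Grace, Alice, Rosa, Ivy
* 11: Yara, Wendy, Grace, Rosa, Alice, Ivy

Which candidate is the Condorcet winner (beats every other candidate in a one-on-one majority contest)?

Rosa vs Grace: 28–20
Rosa vs Yara: 28–20
Rosa vs Alice: 39–9
Rosa vs Ivy: 34–14
Rosa vs Wendy: 28–20
Rosa beats every other candidate.

Rosa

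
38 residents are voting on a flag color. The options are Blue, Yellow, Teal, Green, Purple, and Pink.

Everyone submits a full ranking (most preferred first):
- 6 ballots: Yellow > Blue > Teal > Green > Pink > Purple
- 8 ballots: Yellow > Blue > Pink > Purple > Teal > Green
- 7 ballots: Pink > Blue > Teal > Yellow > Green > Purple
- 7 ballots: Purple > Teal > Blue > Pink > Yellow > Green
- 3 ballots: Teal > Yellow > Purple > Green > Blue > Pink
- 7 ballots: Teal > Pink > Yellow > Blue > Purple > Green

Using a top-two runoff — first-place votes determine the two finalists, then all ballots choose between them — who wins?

Teal

Round 1 first-place votes: Blue 0, Yellow 14, Teal 10, Green 0, Purple 7, Pink 7. Yellow and Teal advance.
Runoff: Yellow is ranked above Teal on 14 ballots, Teal above Yellow on 24.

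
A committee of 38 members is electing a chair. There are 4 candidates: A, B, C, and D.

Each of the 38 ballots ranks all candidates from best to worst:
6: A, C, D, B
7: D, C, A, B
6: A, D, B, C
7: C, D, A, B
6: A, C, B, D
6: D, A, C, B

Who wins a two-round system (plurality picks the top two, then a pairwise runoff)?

D

Round 1 first-place votes: A 18, B 0, C 7, D 13. A and D advance.
Runoff: A is ranked above D on 18 ballots, D above A on 20.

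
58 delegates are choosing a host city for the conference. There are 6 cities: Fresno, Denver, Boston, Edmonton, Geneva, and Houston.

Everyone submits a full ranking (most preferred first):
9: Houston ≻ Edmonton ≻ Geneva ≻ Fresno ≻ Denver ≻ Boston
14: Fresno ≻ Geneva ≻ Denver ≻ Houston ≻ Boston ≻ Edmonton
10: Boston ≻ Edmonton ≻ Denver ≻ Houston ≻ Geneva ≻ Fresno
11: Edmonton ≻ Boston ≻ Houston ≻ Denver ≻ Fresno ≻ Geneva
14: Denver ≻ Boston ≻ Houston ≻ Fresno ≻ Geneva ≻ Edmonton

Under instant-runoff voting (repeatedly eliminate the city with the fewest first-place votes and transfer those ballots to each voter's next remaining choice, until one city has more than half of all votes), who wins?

Round 1: Fresno 14, Denver 14, Boston 10, Edmonton 11, Geneva 0, Houston 9. Geneva eliminated.
Round 2: Fresno 14, Denver 14, Boston 10, Edmonton 11, Houston 9. Houston eliminated.
Round 3: Fresno 14, Denver 14, Boston 10, Edmonton 20. Boston eliminated.
Round 4: Fresno 14, Denver 14, Edmonton 30. Edmonton has a majority (≥30).

Edmonton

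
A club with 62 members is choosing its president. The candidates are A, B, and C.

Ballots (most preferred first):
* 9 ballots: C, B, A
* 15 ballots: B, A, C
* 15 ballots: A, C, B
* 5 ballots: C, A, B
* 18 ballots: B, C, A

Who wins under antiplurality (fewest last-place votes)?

Last-place votes: A 27, B 20, C 15.

C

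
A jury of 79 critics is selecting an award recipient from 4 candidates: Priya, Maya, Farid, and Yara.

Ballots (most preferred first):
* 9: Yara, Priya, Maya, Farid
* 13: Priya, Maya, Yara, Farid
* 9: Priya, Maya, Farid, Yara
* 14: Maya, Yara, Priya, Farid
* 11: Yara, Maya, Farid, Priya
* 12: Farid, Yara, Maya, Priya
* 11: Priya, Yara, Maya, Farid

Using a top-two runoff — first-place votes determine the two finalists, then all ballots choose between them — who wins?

Round 1 first-place votes: Priya 33, Maya 14, Farid 12, Yara 20. Priya and Yara advance.
Runoff: Priya is ranked above Yara on 33 ballots, Yara above Priya on 46.

Yara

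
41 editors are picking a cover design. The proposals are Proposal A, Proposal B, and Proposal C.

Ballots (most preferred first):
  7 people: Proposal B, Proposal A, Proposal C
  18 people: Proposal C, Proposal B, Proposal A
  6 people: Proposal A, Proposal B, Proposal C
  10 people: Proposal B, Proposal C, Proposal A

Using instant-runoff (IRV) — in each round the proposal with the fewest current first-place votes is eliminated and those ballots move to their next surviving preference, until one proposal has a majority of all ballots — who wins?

Proposal B

Round 1: Proposal A 6, Proposal B 17, Proposal C 18. Proposal A eliminated.
Round 2: Proposal B 23, Proposal C 18. Proposal B has a majority (≥21).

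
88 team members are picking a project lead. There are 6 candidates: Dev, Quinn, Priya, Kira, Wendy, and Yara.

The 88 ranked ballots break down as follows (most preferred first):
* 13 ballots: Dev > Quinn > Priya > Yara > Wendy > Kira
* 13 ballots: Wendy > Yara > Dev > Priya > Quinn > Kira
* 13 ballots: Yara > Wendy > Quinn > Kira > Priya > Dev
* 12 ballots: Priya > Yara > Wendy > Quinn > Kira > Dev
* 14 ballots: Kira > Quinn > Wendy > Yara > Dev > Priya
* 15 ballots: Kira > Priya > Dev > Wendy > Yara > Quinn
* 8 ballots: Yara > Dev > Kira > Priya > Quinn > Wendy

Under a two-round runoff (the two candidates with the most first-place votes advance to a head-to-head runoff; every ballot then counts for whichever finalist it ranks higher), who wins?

Round 1 first-place votes: Dev 13, Quinn 0, Priya 12, Kira 29, Wendy 13, Yara 21. Kira and Yara advance.
Runoff: Kira is ranked above Yara on 29 ballots, Yara above Kira on 59.

Yara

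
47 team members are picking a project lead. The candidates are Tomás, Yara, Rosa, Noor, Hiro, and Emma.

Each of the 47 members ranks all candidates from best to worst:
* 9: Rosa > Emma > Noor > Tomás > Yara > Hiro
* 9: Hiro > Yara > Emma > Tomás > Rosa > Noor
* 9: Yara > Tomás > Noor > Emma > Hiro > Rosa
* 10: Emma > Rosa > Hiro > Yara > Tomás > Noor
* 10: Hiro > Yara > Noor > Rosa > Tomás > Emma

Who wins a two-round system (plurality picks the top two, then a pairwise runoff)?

Emma

Round 1 first-place votes: Tomás 0, Yara 9, Rosa 9, Noor 0, Hiro 19, Emma 10. Hiro and Emma advance.
Runoff: Hiro is ranked above Emma on 19 ballots, Emma above Hiro on 28.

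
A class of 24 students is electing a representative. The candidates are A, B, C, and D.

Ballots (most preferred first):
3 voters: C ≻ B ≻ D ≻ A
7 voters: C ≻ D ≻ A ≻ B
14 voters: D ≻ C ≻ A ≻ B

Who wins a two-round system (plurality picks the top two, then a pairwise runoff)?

D

Round 1 first-place votes: A 0, B 0, C 10, D 14. D and C advance.
Runoff: D is ranked above C on 14 ballots, C above D on 10.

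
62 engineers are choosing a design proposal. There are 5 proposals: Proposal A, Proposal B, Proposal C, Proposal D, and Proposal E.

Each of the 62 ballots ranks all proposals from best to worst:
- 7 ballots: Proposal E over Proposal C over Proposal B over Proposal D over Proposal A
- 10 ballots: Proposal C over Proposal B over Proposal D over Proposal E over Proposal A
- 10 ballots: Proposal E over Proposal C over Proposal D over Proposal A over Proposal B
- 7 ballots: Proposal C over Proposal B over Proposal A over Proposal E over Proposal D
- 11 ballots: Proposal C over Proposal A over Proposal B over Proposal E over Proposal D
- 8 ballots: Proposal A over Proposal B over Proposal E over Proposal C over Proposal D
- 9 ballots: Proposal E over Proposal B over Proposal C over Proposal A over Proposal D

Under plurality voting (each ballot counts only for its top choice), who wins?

First-place votes: Proposal A 8, Proposal B 0, Proposal C 28, Proposal D 0, Proposal E 26.

Proposal C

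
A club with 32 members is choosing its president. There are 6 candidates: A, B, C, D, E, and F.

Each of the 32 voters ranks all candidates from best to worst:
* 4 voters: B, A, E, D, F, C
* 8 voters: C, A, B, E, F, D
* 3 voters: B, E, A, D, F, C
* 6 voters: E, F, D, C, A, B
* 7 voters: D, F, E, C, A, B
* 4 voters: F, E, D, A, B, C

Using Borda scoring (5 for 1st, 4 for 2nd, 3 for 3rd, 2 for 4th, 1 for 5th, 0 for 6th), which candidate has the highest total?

E

A: 4×4 + 8×4 + 3×3 + 6×1 + 7×1 + 4×2 = 78
B: 4×5 + 8×3 + 3×5 + 6×0 + 7×0 + 4×1 = 63
C: 4×0 + 8×5 + 3×0 + 6×2 + 7×2 + 4×0 = 66
D: 4×2 + 8×0 + 3×2 + 6×3 + 7×5 + 4×3 = 79
E: 4×3 + 8×2 + 3×4 + 6×5 + 7×3 + 4×4 = 107
F: 4×1 + 8×1 + 3×1 + 6×4 + 7×4 + 4×5 = 87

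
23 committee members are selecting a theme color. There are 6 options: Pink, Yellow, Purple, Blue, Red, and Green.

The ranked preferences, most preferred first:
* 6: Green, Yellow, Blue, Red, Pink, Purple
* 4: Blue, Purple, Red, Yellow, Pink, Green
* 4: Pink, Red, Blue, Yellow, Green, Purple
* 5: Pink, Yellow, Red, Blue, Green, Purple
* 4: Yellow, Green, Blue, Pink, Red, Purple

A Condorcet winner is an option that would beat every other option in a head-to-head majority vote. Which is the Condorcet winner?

Yellow

Yellow vs Pink: 14–9
Yellow vs Purple: 19–4
Yellow vs Blue: 15–8
Yellow vs Red: 15–8
Yellow vs Green: 17–6
Yellow beats every other option.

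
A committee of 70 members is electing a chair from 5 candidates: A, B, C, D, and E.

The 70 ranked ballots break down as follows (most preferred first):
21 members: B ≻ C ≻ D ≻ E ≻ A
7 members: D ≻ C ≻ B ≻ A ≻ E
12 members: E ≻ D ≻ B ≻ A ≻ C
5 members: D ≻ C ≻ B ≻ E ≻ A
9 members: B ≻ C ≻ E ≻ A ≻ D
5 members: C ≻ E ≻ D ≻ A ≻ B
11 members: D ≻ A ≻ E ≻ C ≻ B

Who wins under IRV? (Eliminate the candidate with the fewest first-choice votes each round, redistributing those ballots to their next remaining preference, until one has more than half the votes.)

D

Round 1: A 0, B 30, C 5, D 23, E 12. A eliminated.
Round 2: B 30, C 5, D 23, E 12. C eliminated.
Round 3: B 30, D 23, E 17. E eliminated.
Round 4: B 30, D 40. D has a majority (≥36).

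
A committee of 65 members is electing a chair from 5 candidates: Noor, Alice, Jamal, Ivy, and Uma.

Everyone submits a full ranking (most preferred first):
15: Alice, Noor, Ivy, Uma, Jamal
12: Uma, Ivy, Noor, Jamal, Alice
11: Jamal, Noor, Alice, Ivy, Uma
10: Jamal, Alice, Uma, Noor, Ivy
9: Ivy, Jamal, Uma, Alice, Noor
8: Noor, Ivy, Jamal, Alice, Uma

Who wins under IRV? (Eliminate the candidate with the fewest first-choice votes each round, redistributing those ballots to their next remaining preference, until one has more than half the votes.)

Round 1: Noor 8, Alice 15, Jamal 21, Ivy 9, Uma 12. Noor eliminated.
Round 2: Alice 15, Jamal 21, Ivy 17, Uma 12. Uma eliminated.
Round 3: Alice 15, Jamal 21, Ivy 29. Alice eliminated.
Round 4: Jamal 21, Ivy 44. Ivy has a majority (≥33).

Ivy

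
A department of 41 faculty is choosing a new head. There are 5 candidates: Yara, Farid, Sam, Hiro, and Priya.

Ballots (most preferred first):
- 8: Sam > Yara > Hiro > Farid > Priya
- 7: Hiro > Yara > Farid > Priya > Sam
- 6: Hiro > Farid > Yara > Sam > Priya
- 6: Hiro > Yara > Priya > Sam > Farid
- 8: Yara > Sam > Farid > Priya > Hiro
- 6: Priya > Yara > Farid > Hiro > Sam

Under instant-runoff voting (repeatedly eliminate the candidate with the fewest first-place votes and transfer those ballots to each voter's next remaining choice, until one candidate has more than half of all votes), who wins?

Round 1: Yara 8, Farid 0, Sam 8, Hiro 19, Priya 6. Farid eliminated.
Round 2: Yara 8, Sam 8, Hiro 19, Priya 6. Priya eliminated.
Round 3: Yara 14, Sam 8, Hiro 19. Sam eliminated.
Round 4: Yara 22, Hiro 19. Yara has a majority (≥21).

Yara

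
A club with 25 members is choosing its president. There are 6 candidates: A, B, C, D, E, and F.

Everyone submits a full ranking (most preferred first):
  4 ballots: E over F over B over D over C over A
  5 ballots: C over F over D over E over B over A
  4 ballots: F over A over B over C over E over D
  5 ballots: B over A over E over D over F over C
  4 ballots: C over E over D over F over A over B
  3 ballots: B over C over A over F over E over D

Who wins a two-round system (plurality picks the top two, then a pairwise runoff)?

B

Round 1 first-place votes: A 0, B 8, C 9, D 0, E 4, F 4. C and B advance.
Runoff: C is ranked above B on 9 ballots, B above C on 16.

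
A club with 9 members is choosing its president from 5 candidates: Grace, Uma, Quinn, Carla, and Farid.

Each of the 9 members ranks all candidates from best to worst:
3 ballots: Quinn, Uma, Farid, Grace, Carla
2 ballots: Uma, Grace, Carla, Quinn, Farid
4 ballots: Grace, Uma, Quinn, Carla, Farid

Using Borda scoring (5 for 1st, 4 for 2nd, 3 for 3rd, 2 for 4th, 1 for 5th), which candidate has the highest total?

Uma

Grace: 3×2 + 2×4 + 4×5 = 34
Uma: 3×4 + 2×5 + 4×4 = 38
Quinn: 3×5 + 2×2 + 4×3 = 31
Carla: 3×1 + 2×3 + 4×2 = 17
Farid: 3×3 + 2×1 + 4×1 = 15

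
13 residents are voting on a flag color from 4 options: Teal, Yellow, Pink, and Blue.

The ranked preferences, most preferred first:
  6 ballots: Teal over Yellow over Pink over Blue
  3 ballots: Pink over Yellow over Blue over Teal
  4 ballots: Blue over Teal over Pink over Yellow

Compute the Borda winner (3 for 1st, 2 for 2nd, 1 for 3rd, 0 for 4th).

Teal: 6×3 + 3×0 + 4×2 = 26
Yellow: 6×2 + 3×2 + 4×0 = 18
Pink: 6×1 + 3×3 + 4×1 = 19
Blue: 6×0 + 3×1 + 4×3 = 15

Teal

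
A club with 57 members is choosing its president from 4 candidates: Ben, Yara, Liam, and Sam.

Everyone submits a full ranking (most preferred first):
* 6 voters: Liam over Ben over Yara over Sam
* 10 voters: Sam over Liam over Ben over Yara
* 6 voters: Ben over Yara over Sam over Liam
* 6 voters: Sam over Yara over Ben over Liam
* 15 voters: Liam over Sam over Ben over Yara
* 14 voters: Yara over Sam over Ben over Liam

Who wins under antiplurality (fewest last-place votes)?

Ben

Last-place votes: Ben 0, Yara 25, Liam 26, Sam 6.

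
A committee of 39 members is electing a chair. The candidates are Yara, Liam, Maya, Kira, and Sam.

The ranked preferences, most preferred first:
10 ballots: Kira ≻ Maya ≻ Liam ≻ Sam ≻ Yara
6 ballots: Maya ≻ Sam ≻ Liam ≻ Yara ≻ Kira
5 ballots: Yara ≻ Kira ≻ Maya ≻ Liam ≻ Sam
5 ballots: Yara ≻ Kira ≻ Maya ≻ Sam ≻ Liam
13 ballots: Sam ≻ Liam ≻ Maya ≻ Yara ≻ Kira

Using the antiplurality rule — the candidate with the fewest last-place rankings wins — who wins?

Last-place votes: Yara 10, Liam 5, Maya 0, Kira 19, Sam 5.

Maya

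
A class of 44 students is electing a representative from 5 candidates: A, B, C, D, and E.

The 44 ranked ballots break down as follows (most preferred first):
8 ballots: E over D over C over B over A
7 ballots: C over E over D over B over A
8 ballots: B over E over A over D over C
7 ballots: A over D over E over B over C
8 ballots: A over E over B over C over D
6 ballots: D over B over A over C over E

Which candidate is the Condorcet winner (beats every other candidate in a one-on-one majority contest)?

E vs A: 23–21
E vs B: 30–14
E vs C: 31–13
E vs D: 31–13
E beats every other candidate.

E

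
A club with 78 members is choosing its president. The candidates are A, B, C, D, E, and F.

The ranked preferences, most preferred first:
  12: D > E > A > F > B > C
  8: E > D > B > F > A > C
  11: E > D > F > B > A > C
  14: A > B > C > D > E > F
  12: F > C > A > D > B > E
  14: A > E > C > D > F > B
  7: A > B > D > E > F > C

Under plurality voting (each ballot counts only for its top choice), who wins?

A

First-place votes: A 35, B 0, C 0, D 12, E 19, F 12.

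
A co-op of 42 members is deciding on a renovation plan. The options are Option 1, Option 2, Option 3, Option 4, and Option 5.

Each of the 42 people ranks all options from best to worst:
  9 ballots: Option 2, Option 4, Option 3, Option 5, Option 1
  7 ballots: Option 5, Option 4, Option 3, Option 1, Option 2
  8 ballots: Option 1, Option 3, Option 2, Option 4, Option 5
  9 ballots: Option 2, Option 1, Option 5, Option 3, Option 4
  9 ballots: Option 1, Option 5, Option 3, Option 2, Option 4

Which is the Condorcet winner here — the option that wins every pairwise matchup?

Option 1

Option 1 vs Option 2: 24–18
Option 1 vs Option 3: 26–16
Option 1 vs Option 4: 26–16
Option 1 vs Option 5: 26–16
Option 1 beats every other option.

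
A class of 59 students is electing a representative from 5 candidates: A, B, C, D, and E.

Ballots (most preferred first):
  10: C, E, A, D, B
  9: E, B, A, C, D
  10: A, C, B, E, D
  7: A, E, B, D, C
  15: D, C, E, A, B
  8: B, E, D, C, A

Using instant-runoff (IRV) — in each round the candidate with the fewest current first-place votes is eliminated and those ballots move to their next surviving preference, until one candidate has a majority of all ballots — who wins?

E

Round 1: A 17, B 8, C 10, D 15, E 9. B eliminated.
Round 2: A 17, C 10, D 15, E 17. C eliminated.
Round 3: A 17, D 15, E 27. D eliminated.
Round 4: A 17, E 42. E has a majority (≥30).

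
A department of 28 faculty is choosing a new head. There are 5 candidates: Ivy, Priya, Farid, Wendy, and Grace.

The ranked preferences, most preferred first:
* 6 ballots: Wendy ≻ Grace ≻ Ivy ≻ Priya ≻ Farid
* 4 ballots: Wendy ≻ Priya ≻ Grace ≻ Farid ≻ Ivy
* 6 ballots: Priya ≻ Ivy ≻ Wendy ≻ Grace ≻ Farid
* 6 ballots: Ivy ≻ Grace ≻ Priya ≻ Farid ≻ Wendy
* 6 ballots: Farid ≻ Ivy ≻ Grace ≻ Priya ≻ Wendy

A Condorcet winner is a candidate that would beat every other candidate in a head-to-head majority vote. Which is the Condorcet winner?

Ivy

Ivy vs Priya: 18–10
Ivy vs Farid: 18–10
Ivy vs Wendy: 18–10
Ivy vs Grace: 18–10
Ivy beats every other candidate.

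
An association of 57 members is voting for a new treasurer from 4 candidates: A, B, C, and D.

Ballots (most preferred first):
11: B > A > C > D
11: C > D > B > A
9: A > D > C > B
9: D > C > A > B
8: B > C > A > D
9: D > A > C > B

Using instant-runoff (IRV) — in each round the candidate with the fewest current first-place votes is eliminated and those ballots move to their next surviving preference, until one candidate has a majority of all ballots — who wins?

D

Round 1: A 9, B 19, C 11, D 18. A eliminated.
Round 2: B 19, C 11, D 27. C eliminated.
Round 3: B 19, D 38. D has a majority (≥29).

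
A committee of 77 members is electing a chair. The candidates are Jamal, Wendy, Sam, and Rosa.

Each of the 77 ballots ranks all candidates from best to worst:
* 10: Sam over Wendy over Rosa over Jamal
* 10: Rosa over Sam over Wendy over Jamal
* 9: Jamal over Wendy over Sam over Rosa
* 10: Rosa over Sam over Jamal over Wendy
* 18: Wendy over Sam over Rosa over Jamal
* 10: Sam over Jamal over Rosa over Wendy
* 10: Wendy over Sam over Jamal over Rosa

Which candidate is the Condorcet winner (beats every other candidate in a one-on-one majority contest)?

Sam

Sam vs Jamal: 68–9
Sam vs Wendy: 40–37
Sam vs Rosa: 57–20
Sam beats every other candidate.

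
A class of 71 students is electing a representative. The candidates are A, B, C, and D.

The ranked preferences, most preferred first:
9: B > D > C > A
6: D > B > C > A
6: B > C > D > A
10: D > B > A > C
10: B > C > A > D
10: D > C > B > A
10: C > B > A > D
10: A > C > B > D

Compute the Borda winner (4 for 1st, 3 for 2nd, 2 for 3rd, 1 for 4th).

B

A: 9×1 + 6×1 + 6×1 + 10×2 + 10×2 + 10×1 + 10×2 + 10×4 = 131
B: 9×4 + 6×3 + 6×4 + 10×3 + 10×4 + 10×2 + 10×3 + 10×2 = 218
C: 9×2 + 6×2 + 6×3 + 10×1 + 10×3 + 10×3 + 10×4 + 10×3 = 188
D: 9×3 + 6×4 + 6×2 + 10×4 + 10×1 + 10×4 + 10×1 + 10×1 = 173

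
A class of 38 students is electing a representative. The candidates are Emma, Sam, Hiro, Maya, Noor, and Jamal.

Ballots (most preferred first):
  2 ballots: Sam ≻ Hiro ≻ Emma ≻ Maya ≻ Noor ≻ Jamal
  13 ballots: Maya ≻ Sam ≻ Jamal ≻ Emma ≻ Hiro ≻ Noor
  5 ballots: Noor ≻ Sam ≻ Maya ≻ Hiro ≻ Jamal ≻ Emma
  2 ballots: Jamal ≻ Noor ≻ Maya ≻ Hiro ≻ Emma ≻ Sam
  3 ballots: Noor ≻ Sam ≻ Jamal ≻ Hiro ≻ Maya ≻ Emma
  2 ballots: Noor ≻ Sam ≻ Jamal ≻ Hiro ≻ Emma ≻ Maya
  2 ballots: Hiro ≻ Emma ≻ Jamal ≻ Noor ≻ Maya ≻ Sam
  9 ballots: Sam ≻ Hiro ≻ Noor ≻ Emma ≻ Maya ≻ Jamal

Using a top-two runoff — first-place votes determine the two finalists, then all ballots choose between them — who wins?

Round 1 first-place votes: Emma 0, Sam 11, Hiro 2, Maya 13, Noor 10, Jamal 2. Maya and Sam advance.
Runoff: Maya is ranked above Sam on 17 ballots, Sam above Maya on 21.

Sam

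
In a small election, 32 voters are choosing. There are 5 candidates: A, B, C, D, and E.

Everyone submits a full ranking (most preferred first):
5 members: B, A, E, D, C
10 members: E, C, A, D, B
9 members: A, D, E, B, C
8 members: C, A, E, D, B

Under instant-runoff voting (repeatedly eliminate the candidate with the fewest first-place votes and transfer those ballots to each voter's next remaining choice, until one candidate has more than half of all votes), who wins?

Round 1: A 9, B 5, C 8, D 0, E 10. D eliminated.
Round 2: A 9, B 5, C 8, E 10. B eliminated.
Round 3: A 14, C 8, E 10. C eliminated.
Round 4: A 22, E 10. A has a majority (≥17).

A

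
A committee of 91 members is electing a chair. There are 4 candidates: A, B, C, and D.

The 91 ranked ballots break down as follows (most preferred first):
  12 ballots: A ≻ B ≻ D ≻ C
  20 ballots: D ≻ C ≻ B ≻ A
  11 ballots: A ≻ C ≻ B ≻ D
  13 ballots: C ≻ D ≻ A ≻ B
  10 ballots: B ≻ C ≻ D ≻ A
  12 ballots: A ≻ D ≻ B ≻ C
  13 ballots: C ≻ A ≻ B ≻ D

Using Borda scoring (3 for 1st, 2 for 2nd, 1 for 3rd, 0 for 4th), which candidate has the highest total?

A: 12×3 + 20×0 + 11×3 + 13×1 + 10×0 + 12×3 + 13×2 = 144
B: 12×2 + 20×1 + 11×1 + 13×0 + 10×3 + 12×1 + 13×1 = 110
C: 12×0 + 20×2 + 11×2 + 13×3 + 10×2 + 12×0 + 13×3 = 160
D: 12×1 + 20×3 + 11×0 + 13×2 + 10×1 + 12×2 + 13×0 = 132

C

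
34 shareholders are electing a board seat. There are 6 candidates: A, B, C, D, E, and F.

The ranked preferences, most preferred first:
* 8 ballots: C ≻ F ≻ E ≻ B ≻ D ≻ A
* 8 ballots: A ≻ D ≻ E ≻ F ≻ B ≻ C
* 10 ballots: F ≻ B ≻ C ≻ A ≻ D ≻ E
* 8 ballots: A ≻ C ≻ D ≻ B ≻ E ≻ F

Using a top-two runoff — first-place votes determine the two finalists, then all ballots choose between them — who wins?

Round 1 first-place votes: A 16, B 0, C 8, D 0, E 0, F 10. A and F advance.
Runoff: A is ranked above F on 16 ballots, F above A on 18.

F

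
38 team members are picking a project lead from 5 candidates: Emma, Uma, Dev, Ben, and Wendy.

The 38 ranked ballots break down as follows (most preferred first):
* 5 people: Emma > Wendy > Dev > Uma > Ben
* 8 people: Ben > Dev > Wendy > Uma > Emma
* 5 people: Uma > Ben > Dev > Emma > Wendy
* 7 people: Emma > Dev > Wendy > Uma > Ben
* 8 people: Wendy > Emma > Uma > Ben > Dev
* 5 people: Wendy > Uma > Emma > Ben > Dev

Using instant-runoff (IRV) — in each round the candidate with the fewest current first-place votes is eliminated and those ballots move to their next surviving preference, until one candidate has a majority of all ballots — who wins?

Wendy

Round 1: Emma 12, Uma 5, Dev 0, Ben 8, Wendy 13. Dev eliminated.
Round 2: Emma 12, Uma 5, Ben 8, Wendy 13. Uma eliminated.
Round 3: Emma 12, Ben 13, Wendy 13. Emma eliminated.
Round 4: Ben 13, Wendy 25. Wendy has a majority (≥20).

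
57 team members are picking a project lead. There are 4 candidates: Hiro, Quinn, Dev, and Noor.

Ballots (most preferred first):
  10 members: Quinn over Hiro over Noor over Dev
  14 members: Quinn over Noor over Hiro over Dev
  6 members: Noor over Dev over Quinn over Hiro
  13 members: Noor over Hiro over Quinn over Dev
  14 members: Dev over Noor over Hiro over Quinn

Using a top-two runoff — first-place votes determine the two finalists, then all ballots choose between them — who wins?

Noor

Round 1 first-place votes: Hiro 0, Quinn 24, Dev 14, Noor 19. Quinn and Noor advance.
Runoff: Quinn is ranked above Noor on 24 ballots, Noor above Quinn on 33.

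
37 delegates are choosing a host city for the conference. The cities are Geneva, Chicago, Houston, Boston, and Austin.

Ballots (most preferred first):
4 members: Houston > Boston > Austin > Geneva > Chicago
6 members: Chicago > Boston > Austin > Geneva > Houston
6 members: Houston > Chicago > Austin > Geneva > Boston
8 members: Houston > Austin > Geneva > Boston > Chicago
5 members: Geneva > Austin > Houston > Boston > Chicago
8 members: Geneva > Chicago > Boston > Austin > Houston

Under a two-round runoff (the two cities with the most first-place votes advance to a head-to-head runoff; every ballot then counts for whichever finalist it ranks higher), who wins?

Round 1 first-place votes: Geneva 13, Chicago 6, Houston 18, Boston 0, Austin 0. Houston and Geneva advance.
Runoff: Houston is ranked above Geneva on 18 ballots, Geneva above Houston on 19.

Geneva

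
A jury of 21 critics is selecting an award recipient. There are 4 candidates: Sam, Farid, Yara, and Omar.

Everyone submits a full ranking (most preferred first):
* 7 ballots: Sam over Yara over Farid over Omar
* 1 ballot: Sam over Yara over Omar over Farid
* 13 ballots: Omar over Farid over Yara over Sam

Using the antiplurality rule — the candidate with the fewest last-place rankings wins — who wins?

Yara

Last-place votes: Sam 13, Farid 1, Yara 0, Omar 7.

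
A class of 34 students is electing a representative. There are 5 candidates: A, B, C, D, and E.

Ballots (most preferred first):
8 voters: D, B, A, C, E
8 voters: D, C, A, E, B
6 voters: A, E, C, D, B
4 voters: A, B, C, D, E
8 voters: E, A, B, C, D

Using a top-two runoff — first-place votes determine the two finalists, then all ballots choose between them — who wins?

Round 1 first-place votes: A 10, B 0, C 0, D 16, E 8. D and A advance.
Runoff: D is ranked above A on 16 ballots, A above D on 18.

A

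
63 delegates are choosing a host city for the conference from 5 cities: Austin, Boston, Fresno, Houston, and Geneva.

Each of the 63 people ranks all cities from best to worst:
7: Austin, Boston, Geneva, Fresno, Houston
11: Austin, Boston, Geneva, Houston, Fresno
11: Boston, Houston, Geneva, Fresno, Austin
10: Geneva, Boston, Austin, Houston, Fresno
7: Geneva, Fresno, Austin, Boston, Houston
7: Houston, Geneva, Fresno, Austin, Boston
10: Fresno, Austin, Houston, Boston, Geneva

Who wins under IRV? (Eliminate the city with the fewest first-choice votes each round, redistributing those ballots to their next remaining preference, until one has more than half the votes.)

Geneva

Round 1: Austin 18, Boston 11, Fresno 10, Houston 7, Geneva 17. Houston eliminated.
Round 2: Austin 18, Boston 11, Fresno 10, Geneva 24. Fresno eliminated.
Round 3: Austin 28, Boston 11, Geneva 24. Boston eliminated.
Round 4: Austin 28, Geneva 35. Geneva has a majority (≥32).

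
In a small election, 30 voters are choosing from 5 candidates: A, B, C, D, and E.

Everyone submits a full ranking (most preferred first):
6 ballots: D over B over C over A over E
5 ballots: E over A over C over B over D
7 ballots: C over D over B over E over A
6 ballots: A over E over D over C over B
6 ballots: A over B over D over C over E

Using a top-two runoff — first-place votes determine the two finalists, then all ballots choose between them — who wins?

Round 1 first-place votes: A 12, B 0, C 7, D 6, E 5. A and C advance.
Runoff: A is ranked above C on 17 ballots, C above A on 13.

A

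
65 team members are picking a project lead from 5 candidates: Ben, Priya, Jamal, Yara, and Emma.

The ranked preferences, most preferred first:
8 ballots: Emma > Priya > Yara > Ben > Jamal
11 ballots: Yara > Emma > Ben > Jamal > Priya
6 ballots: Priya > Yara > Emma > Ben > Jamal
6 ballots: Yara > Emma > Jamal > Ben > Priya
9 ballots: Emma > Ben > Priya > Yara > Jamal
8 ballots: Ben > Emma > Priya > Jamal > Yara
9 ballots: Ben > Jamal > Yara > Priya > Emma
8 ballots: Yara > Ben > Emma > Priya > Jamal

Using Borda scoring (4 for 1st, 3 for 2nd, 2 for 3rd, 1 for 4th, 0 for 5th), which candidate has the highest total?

Ben: 8×1 + 11×2 + 6×1 + 6×1 + 9×3 + 8×4 + 9×4 + 8×3 = 161
Priya: 8×3 + 11×0 + 6×4 + 6×0 + 9×2 + 8×2 + 9×1 + 8×1 = 99
Jamal: 8×0 + 11×1 + 6×0 + 6×2 + 9×0 + 8×1 + 9×3 + 8×0 = 58
Yara: 8×2 + 11×4 + 6×3 + 6×4 + 9×1 + 8×0 + 9×2 + 8×4 = 161
Emma: 8×4 + 11×3 + 6×2 + 6×3 + 9×4 + 8×3 + 9×0 + 8×2 = 171

Emma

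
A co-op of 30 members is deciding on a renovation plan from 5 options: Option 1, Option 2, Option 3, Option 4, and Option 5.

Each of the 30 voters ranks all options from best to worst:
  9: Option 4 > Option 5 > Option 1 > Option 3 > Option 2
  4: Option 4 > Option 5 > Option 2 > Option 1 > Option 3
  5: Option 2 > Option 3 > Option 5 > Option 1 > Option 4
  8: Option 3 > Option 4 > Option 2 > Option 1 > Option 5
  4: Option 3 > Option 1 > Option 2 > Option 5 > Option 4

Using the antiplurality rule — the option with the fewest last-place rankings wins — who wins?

Last-place votes: Option 1 0, Option 2 9, Option 3 4, Option 4 9, Option 5 8.

Option 1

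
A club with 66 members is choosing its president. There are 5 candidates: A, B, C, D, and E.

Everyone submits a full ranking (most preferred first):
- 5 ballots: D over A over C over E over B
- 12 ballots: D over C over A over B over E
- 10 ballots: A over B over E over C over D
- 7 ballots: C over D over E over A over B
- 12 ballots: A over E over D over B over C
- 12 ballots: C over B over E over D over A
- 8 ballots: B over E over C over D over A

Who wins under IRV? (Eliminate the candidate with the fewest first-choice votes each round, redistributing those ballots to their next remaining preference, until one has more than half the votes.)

Round 1: A 22, B 8, C 19, D 17, E 0. E eliminated.
Round 2: A 22, B 8, C 19, D 17. B eliminated.
Round 3: A 22, C 27, D 17. D eliminated.
Round 4: A 27, C 39. C has a majority (≥34).

C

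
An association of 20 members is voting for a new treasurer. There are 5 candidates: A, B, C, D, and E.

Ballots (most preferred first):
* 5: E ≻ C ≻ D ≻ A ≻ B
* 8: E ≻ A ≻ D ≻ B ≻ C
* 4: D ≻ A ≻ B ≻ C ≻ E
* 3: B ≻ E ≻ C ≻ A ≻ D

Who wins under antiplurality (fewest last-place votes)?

A

Last-place votes: A 0, B 5, C 8, D 3, E 4.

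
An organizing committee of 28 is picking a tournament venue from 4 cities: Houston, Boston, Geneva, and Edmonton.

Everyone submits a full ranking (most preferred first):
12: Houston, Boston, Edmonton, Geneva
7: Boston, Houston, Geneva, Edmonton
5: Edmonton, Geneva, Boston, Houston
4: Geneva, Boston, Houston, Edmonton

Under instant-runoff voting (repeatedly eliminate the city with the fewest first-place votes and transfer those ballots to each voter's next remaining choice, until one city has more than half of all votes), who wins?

Round 1: Houston 12, Boston 7, Geneva 4, Edmonton 5. Geneva eliminated.
Round 2: Houston 12, Boston 11, Edmonton 5. Edmonton eliminated.
Round 3: Houston 12, Boston 16. Boston has a majority (≥15).

Boston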